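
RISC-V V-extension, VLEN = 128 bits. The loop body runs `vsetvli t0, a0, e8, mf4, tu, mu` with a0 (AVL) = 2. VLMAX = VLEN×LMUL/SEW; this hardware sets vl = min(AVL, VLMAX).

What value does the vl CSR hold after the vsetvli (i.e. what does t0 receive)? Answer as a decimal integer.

vl = 2

VLMAX = VLEN×LMUL/SEW = 128×1/4/8 = 4
AVL=2 ≤ VLMAX=4, so vl = 2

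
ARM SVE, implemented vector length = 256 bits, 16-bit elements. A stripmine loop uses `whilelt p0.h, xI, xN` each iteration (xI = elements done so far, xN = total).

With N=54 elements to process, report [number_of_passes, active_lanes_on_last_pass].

[iterations, last_vl] = [4, 6]

register lanes = 256/16 = 16
N=54: ⌈54/16⌉ = 4 iters; last vl = 54 − 3×16 = 6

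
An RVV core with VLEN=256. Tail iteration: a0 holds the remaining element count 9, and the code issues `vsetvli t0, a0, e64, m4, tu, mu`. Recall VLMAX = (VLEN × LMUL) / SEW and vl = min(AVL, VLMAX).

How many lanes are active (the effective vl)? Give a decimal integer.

lanes per group: 256·4/64 = 16
vl ← min(9, 16) = 9

vl = 9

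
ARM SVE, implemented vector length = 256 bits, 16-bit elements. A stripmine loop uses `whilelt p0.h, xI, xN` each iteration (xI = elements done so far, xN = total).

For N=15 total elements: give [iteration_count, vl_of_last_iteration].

256-bit reg / 16-bit elem → 16 lanes
N=15: ⌈15/16⌉ = 1 iters; last vl = 15 − 0×16 = 15

[iterations, last_vl] = [1, 15]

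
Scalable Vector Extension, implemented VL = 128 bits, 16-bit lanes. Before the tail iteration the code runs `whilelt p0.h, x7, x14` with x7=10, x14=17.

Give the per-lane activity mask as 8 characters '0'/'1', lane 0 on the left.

predicate = 11111110

register lanes = 128/16 = 8
p0[j] = (10+j < 17); true for j=0..6 → 7 lanes set
bits (lane 0 leftmost): 11111110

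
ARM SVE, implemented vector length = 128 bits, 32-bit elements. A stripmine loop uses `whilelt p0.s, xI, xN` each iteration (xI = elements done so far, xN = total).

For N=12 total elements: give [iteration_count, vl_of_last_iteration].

lane count: 128 div 32 = 4
N=12: ⌈12/4⌉ = 3 iters; last vl = 12 − 2×4 = 4

[iterations, last_vl] = [3, 4]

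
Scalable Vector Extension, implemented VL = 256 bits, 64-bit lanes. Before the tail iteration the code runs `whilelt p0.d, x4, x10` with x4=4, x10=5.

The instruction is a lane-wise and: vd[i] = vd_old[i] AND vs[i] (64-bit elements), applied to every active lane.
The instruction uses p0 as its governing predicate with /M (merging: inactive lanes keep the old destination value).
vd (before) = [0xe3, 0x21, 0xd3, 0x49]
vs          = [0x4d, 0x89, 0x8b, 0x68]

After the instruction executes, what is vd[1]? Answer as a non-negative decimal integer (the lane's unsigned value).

vd[1] = 33

256-bit reg / 64-bit elem → 4 lanes
active while 4+j < 5, i.e. j ∈ [0,1) capped at 4 ⇒ 1
[0] and(0xe3,0x4d) = 0x41
[1] tail/keep = 0x21
[2] tail/keep = 0xd3
[3] tail/keep = 0x49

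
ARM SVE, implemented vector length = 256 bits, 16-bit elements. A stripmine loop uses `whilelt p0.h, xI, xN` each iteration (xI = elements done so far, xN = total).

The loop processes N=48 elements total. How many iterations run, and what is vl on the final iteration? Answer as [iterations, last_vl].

[iterations, last_vl] = [3, 16]

256-bit reg / 16-bit elem → 16 lanes
iterations = ceil(48/16) = 3; final-pass vl = 16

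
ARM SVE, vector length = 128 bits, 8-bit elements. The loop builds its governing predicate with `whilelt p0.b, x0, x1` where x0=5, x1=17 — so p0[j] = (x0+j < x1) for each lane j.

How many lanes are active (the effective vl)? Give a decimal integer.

register lanes = 128/8 = 16
active while 5+j < 17, i.e. j ∈ [0,12) capped at 16 ⇒ 12

vl = 12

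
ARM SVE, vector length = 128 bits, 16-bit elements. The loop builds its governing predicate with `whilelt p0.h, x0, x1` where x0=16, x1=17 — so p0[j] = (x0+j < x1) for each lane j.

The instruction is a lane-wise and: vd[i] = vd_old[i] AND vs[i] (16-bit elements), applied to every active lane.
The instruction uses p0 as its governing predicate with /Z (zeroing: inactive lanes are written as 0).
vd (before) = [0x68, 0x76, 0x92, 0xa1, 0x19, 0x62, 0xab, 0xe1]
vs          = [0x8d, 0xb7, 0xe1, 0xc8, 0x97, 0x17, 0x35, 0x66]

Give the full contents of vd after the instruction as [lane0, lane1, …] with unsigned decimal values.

vd = [8, 0, 0, 0, 0, 0, 0, 0]

128-bit reg / 16-bit elem → 8 lanes
whilelt: lane j active iff 16+j < 17 → j < 1 → 1 active
vd[0] and(0x68,0x8d) -> 0x08
vd[1] tail/zero -> 0x00
vd[2] tail/zero -> 0x00
vd[3] tail/zero -> 0x00
vd[4] tail/zero -> 0x00
vd[5] tail/zero -> 0x00
vd[6] tail/zero -> 0x00
vd[7] tail/zero -> 0x00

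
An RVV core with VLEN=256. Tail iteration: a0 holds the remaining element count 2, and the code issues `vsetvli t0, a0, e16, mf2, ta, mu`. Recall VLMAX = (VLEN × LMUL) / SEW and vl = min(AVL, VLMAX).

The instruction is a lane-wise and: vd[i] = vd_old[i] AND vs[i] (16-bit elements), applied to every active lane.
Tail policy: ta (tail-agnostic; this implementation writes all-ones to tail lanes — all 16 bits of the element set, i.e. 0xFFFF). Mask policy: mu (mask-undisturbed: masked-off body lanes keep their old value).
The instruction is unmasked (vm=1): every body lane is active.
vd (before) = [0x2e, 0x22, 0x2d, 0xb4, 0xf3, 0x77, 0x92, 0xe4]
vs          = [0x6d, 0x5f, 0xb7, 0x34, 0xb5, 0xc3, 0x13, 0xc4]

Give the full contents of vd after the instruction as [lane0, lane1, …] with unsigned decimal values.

VLMAX = VLEN×LMUL/SEW = 256×1/2/16 = 8
vl ← min(2, 8) = 2
  i=0: and(0x2e,0x6d) → 44
  i=1: and(0x22,0x5f) → 2
  i=2: tail/ones → 65535
  i=3: tail/ones → 65535
  i=4: tail/ones → 65535
  i=5: tail/ones → 65535
  i=6: tail/ones → 65535
  i=7: tail/ones → 65535

vd = [44, 2, 65535, 65535, 65535, 65535, 65535, 65535]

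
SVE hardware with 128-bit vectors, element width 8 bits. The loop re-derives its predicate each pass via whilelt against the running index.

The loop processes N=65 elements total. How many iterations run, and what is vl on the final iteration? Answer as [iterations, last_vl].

lane count: 128 div 8 = 16
iterations = ceil(65/16) = 5; final-pass vl = 1

[iterations, last_vl] = [5, 1]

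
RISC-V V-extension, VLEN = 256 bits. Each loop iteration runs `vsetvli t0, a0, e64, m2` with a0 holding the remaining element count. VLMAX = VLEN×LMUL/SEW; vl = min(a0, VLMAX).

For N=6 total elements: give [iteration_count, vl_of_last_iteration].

[iterations, last_vl] = [1, 6]

lanes per group: 256·2/64 = 8
N=6: ⌈6/8⌉ = 1 iters; last vl = 6 − 0×8 = 6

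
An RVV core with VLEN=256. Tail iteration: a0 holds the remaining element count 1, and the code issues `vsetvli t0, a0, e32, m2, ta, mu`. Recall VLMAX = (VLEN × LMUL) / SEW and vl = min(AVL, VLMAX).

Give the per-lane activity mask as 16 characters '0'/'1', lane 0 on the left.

VLMAX = VLEN×LMUL/SEW = 256×2/32 = 16
vl = min(AVL, VLMAX) = min(1, 16) = 1
bits (lane 0 leftmost): 1000000000000000

predicate = 1000000000000000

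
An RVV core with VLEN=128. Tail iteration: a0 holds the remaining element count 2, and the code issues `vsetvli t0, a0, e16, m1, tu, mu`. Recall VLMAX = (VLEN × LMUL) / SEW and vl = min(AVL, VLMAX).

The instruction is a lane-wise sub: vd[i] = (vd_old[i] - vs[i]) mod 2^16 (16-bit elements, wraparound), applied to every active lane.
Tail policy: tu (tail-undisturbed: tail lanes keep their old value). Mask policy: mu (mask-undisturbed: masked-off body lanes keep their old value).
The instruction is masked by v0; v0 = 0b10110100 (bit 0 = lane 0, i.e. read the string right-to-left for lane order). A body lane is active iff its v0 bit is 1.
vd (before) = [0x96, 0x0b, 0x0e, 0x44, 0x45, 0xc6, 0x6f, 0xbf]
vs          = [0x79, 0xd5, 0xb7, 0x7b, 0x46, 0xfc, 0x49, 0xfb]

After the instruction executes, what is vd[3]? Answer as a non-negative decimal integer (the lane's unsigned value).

VLMAX = VLEN×LMUL/SEW = 128×1/16 = 8
vl = min(AVL, VLMAX) = min(2, 8) = 2
vd[0] mask-off/keep -> 0x96
vd[1] mask-off/keep -> 0x0b
vd[2] tail/keep -> 0x0e
vd[3] tail/keep -> 0x44
vd[4] tail/keep -> 0x45
vd[5] tail/keep -> 0xc6
vd[6] tail/keep -> 0x6f
vd[7] tail/keep -> 0xbf

vd[3] = 68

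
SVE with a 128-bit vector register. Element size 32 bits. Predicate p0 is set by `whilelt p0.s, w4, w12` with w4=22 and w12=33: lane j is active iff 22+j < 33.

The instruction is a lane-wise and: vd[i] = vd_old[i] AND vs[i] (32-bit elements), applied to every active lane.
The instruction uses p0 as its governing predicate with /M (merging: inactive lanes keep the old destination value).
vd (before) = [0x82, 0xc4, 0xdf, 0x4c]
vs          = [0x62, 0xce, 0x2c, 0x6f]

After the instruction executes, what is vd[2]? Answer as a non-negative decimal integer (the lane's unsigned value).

lane count: 128 div 32 = 4
whilelt: lane j active iff 22+j < 33 → j < 11 → 4 active
  i=0: and(0x82,0x62) → 2
  i=1: and(0xc4,0xce) → 196
  i=2: and(0xdf,0x2c) → 12
  i=3: and(0x4c,0x6f) → 76

vd[2] = 12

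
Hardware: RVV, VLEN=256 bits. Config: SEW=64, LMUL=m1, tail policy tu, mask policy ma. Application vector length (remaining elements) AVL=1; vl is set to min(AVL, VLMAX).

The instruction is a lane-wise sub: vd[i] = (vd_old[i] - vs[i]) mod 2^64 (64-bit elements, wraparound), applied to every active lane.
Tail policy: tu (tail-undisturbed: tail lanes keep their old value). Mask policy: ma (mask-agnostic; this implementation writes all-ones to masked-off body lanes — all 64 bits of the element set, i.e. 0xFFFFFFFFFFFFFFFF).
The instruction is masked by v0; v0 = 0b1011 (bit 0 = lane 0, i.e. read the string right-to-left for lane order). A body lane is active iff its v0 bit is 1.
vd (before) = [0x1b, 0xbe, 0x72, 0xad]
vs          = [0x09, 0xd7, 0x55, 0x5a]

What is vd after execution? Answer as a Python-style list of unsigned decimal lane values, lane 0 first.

vd = [18, 190, 114, 173]

VLMAX = VLEN×LMUL/SEW = 256×1/64 = 4
vl ← min(1, 4) = 1
[0] sub(0x1b,0x09) = 0x12
[1] tail/keep = 0xbe
[2] tail/keep = 0x72
[3] tail/keep = 0xad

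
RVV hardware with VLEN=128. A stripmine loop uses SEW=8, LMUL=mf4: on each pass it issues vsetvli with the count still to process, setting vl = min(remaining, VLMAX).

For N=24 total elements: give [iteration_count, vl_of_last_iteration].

[iterations, last_vl] = [6, 4]

VLMAX = (128 × 1/4) / 8 = 4 lanes
24 elements at 4/iter → 6 passes, remainder 4 on the last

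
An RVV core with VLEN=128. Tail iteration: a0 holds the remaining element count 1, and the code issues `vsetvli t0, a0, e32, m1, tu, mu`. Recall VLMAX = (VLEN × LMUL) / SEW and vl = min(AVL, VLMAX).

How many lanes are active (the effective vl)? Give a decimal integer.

vl = 1

lanes per group: 128·1/32 = 4
vl = min(AVL, VLMAX) = min(1, 4) = 1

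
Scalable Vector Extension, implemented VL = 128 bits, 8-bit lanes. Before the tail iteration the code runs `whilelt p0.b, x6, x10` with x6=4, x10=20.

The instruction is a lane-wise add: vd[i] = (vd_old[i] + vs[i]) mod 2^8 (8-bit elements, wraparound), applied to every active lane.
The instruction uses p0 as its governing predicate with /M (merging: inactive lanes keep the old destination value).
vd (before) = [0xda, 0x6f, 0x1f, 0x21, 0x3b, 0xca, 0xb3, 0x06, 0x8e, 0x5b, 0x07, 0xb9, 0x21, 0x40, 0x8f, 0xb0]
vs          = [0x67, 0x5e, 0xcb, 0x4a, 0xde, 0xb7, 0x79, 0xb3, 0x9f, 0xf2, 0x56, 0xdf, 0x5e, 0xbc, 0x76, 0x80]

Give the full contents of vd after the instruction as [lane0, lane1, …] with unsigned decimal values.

128-bit reg / 8-bit elem → 16 lanes
active while 4+j < 20, i.e. j ∈ [0,16) capped at 16 ⇒ 16
[0] add(0xda,0x67) = 0x41
[1] add(0x6f,0x5e) = 0xcd
[2] add(0x1f,0xcb) = 0xea
[3] add(0x21,0x4a) = 0x6b
[4] add(0x3b,0xde) = 0x19
[5] add(0xca,0xb7) = 0x81
[6] add(0xb3,0x79) = 0x2c
[7] add(0x06,0xb3) = 0xb9
[8] add(0x8e,0x9f) = 0x2d
[9] add(0x5b,0xf2) = 0x4d
[10] add(0x07,0x56) = 0x5d
[11] add(0xb9,0xdf) = 0x98
[12] add(0x21,0x5e) = 0x7f
[13] add(0x40,0xbc) = 0xfc
[14] add(0x8f,0x76) = 0x05
[15] add(0xb0,0x80) = 0x30

vd = [65, 205, 234, 107, 25, 129, 44, 185, 45, 77, 93, 152, 127, 252, 5, 48]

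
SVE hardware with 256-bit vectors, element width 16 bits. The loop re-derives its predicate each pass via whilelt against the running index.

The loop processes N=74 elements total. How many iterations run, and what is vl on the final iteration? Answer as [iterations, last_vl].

register lanes = 256/16 = 16
74 elements at 16/iter → 5 passes, remainder 10 on the last

[iterations, last_vl] = [5, 10]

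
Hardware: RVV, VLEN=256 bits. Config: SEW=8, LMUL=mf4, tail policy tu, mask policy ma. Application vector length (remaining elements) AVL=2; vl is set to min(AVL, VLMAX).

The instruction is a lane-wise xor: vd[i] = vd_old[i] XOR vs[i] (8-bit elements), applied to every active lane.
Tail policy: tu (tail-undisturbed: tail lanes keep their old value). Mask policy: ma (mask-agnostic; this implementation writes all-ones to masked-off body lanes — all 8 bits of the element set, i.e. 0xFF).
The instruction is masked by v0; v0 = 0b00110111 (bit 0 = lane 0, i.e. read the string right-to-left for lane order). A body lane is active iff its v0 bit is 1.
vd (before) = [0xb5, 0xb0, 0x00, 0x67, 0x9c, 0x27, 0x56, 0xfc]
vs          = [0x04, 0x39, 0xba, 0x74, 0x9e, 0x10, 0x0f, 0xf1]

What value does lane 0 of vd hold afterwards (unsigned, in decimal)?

VLMAX = (256 × 1/4) / 8 = 8 lanes
AVL=2 ≤ VLMAX=8, so vl = 2
vd[0] xor(0xb5,0x04) -> 0xb1
vd[1] xor(0xb0,0x39) -> 0x89
vd[2] tail/keep -> 0x00
vd[3] tail/keep -> 0x67
vd[4] tail/keep -> 0x9c
vd[5] tail/keep -> 0x27
vd[6] tail/keep -> 0x56
vd[7] tail/keep -> 0xfc

vd[0] = 177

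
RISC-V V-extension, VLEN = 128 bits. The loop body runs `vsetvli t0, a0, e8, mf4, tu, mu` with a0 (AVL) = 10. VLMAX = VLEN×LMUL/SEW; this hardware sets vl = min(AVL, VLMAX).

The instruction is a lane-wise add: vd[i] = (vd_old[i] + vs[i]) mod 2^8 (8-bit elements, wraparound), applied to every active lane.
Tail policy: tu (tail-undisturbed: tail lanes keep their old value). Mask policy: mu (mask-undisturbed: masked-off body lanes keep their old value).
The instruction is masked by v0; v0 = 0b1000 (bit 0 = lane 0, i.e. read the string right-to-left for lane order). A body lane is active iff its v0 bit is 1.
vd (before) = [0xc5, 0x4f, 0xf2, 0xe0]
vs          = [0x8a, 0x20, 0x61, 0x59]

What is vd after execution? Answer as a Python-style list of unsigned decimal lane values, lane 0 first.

vd = [197, 79, 242, 57]

VLMAX = VLEN×LMUL/SEW = 128×1/4/8 = 4
vl = min(AVL, VLMAX) = min(10, 4) = 4
  i=0: mask-off/keep → 197
  i=1: mask-off/keep → 79
  i=2: mask-off/keep → 242
  i=3: add(0xe0,0x59) → 57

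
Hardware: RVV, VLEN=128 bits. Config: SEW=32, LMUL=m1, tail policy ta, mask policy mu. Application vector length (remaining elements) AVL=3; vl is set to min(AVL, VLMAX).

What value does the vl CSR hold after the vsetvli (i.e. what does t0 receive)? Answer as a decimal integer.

VLMAX = VLEN×LMUL/SEW = 128×1/32 = 4
vl = min(AVL, VLMAX) = min(3, 4) = 3

vl = 3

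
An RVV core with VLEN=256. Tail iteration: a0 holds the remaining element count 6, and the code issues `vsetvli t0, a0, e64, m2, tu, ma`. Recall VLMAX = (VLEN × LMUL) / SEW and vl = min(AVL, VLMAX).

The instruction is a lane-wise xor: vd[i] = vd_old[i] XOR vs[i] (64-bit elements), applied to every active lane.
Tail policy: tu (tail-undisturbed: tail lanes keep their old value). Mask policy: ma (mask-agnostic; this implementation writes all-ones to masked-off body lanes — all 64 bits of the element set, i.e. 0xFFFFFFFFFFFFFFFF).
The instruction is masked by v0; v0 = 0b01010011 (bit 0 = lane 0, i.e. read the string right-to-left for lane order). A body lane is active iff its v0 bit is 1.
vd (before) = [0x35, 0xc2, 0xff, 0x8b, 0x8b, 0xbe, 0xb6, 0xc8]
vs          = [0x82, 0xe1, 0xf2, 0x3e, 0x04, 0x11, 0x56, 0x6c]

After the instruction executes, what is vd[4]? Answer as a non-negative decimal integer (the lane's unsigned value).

vd[4] = 143

VLMAX = (256 × 2) / 64 = 8 lanes
vl = min(AVL, VLMAX) = min(6, 8) = 6
  i=0: xor(0x35,0x82) → 183
  i=1: xor(0xc2,0xe1) → 35
  i=2: mask-off/ones → 18446744073709551615
  i=3: mask-off/ones → 18446744073709551615
  i=4: xor(0x8b,0x04) → 143
  i=5: mask-off/ones → 18446744073709551615
  i=6: tail/keep → 182
  i=7: tail/keep → 200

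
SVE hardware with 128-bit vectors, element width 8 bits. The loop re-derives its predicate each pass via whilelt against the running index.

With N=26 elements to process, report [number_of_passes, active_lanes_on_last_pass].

register lanes = 128/8 = 16
iterations = ceil(26/16) = 2; final-pass vl = 10

[iterations, last_vl] = [2, 10]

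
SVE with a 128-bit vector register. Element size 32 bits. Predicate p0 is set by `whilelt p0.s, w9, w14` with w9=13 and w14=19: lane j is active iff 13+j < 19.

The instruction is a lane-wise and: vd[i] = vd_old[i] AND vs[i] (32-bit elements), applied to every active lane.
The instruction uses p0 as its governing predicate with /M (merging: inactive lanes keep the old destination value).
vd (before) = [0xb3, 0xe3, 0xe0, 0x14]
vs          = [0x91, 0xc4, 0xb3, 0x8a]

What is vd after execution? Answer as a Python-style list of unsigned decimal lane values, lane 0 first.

vd = [145, 192, 160, 0]

register lanes = 128/32 = 4
active while 13+j < 19, i.e. j ∈ [0,6) capped at 4 ⇒ 4
[0] and(0xb3,0x91) = 0x91
[1] and(0xe3,0xc4) = 0xc0
[2] and(0xe0,0xb3) = 0xa0
[3] and(0x14,0x8a) = 0x00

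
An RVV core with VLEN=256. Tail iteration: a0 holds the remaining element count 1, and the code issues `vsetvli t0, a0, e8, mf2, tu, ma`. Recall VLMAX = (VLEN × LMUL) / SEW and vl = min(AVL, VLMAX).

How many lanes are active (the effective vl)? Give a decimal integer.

vl = 1

VLMAX = (256 × 1/2) / 8 = 16 lanes
AVL=1 ≤ VLMAX=16, so vl = 1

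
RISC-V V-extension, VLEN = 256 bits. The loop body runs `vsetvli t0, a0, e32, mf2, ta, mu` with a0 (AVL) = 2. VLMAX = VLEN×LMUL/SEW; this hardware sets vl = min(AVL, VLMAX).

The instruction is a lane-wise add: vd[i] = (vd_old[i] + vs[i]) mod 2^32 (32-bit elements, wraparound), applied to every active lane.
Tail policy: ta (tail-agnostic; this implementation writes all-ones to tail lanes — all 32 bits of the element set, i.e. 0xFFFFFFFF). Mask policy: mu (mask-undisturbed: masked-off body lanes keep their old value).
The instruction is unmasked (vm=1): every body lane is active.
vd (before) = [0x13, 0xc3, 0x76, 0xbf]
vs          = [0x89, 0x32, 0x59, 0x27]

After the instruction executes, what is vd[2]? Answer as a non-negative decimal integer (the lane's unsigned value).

lanes per group: 256·1/2/32 = 4
vl ← min(2, 4) = 2
  i=0: add(0x13,0x89) → 156
  i=1: add(0xc3,0x32) → 245
  i=2: tail/ones → 4294967295
  i=3: tail/ones → 4294967295

vd[2] = 4294967295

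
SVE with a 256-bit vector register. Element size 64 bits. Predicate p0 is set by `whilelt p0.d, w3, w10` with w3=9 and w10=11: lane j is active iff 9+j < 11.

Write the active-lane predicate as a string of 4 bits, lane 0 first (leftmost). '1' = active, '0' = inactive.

predicate = 1100

lane count: 256 div 64 = 4
active while 9+j < 11, i.e. j ∈ [0,2) capped at 4 ⇒ 2
bits (lane 0 leftmost): 1100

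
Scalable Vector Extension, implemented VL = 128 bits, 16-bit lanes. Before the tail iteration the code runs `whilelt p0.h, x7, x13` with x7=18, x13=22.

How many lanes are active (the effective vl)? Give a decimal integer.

vl = 4

lane count: 128 div 16 = 8
p0[j] = (18+j < 22); true for j=0..3 → 4 lanes set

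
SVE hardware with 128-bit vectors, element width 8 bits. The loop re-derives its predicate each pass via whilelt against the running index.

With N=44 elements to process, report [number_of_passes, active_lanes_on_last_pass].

register lanes = 128/8 = 16
N=44: ⌈44/16⌉ = 3 iters; last vl = 44 − 2×16 = 12

[iterations, last_vl] = [3, 12]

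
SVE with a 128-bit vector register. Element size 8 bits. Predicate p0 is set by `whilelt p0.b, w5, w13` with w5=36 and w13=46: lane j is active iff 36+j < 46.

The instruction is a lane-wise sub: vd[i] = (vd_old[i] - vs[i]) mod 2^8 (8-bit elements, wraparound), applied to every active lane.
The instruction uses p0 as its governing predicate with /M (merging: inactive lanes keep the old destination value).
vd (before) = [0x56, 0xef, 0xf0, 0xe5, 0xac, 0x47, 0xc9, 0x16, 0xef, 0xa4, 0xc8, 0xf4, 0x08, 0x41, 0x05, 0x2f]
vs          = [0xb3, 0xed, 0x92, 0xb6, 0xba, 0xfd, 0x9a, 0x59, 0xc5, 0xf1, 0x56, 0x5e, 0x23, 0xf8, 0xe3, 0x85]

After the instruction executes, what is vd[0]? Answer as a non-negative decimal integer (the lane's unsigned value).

128-bit reg / 8-bit elem → 16 lanes
p0[j] = (36+j < 46); true for j=0..9 → 10 lanes set
vd[0] sub(0x56,0xb3) -> 0xa3
vd[1] sub(0xef,0xed) -> 0x02
vd[2] sub(0xf0,0x92) -> 0x5e
vd[3] sub(0xe5,0xb6) -> 0x2f
vd[4] sub(0xac,0xba) -> 0xf2
vd[5] sub(0x47,0xfd) -> 0x4a
vd[6] sub(0xc9,0x9a) -> 0x2f
vd[7] sub(0x16,0x59) -> 0xbd
vd[8] sub(0xef,0xc5) -> 0x2a
vd[9] sub(0xa4,0xf1) -> 0xb3
vd[10] tail/keep -> 0xc8
vd[11] tail/keep -> 0xf4
vd[12] tail/keep -> 0x08
vd[13] tail/keep -> 0x41
vd[14] tail/keep -> 0x05
vd[15] tail/keep -> 0x2f

vd[0] = 163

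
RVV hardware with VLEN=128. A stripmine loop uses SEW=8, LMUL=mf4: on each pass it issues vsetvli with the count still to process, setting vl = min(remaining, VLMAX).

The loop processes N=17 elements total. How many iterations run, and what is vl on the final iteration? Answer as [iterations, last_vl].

[iterations, last_vl] = [5, 1]

VLMAX = VLEN×LMUL/SEW = 128×1/4/8 = 4
N=17: ⌈17/4⌉ = 5 iters; last vl = 17 − 4×4 = 1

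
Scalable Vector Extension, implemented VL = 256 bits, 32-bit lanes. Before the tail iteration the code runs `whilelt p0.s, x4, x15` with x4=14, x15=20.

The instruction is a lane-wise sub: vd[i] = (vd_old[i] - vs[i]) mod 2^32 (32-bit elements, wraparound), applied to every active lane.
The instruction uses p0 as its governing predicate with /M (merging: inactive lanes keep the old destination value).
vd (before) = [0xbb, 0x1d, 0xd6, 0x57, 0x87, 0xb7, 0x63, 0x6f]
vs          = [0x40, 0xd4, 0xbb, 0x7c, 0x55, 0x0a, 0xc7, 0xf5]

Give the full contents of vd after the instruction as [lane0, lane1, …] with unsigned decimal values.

vd = [123, 4294967113, 27, 4294967259, 50, 173, 99, 111]

register lanes = 256/32 = 8
p0[j] = (14+j < 20); true for j=0..5 → 6 lanes set
lane  0: sub(0xbb,0x40) ⇒ 0x7b
lane  1: sub(0x1d,0xd4) ⇒ 0xffffff49
lane  2: sub(0xd6,0xbb) ⇒ 0x1b
lane  3: sub(0x57,0x7c) ⇒ 0xffffffdb
lane  4: sub(0x87,0x55) ⇒ 0x32
lane  5: sub(0xb7,0x0a) ⇒ 0xad
lane  6: tail/keep ⇒ 0x63
lane  7: tail/keep ⇒ 0x6f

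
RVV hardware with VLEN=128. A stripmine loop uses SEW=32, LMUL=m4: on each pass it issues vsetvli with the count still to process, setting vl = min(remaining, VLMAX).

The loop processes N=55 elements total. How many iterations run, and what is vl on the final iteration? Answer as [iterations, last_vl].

[iterations, last_vl] = [4, 7]

VLMAX = VLEN×LMUL/SEW = 128×4/32 = 16
iterations = ceil(55/16) = 4; final-pass vl = 7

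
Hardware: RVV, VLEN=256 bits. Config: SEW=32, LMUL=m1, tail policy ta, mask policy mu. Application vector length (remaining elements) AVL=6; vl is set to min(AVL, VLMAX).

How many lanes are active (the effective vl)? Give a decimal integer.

vl = 6

lanes per group: 256·1/32 = 8
AVL=6 ≤ VLMAX=8, so vl = 6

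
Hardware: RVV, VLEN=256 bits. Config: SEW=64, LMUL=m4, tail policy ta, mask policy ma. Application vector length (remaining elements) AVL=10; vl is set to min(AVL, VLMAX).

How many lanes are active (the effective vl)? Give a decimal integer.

vl = 10

lanes per group: 256·4/64 = 16
AVL=10 ≤ VLMAX=16, so vl = 10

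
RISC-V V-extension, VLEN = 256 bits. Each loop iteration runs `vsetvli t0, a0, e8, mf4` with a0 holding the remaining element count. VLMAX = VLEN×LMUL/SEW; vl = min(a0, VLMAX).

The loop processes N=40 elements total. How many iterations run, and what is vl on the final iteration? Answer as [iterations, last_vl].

lanes per group: 256·1/4/8 = 8
N=40: ⌈40/8⌉ = 5 iters; last vl = 40 − 4×8 = 8

[iterations, last_vl] = [5, 8]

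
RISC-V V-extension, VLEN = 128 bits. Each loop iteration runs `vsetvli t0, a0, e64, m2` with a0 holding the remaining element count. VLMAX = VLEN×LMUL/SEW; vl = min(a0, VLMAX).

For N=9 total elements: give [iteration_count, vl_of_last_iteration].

lanes per group: 128·2/64 = 4
9 elements at 4/iter → 3 passes, remainder 1 on the last

[iterations, last_vl] = [3, 1]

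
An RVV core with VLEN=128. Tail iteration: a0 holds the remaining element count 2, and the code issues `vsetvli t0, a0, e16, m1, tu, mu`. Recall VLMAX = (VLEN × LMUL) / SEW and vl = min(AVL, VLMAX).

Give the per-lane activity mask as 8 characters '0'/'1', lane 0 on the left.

lanes per group: 128·1/16 = 8
vl ← min(2, 8) = 2
bits (lane 0 leftmost): 11000000

predicate = 11000000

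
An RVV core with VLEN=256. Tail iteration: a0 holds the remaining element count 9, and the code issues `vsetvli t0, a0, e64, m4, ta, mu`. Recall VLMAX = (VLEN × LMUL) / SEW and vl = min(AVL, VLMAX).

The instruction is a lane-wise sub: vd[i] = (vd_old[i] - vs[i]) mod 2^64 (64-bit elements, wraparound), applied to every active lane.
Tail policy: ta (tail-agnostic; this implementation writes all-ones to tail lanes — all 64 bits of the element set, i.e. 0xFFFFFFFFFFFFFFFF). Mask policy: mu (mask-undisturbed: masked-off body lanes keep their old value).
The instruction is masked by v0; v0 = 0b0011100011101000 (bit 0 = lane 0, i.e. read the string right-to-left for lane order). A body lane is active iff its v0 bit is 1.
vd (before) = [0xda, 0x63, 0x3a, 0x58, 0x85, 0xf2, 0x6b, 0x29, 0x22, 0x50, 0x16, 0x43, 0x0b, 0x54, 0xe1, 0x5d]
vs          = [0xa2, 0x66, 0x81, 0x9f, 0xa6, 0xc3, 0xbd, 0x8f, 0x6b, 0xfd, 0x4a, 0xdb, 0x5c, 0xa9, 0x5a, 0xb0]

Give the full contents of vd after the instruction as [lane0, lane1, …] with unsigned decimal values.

VLMAX = (256 × 4) / 64 = 16 lanes
vl = min(AVL, VLMAX) = min(9, 16) = 9
lane  0: mask-off/keep ⇒ 0xda
lane  1: mask-off/keep ⇒ 0x63
lane  2: mask-off/keep ⇒ 0x3a
lane  3: sub(0x58,0x9f) ⇒ 0xffffffffffffffb9
lane  4: mask-off/keep ⇒ 0x85
lane  5: sub(0xf2,0xc3) ⇒ 0x2f
lane  6: sub(0x6b,0xbd) ⇒ 0xffffffffffffffae
lane  7: sub(0x29,0x8f) ⇒ 0xffffffffffffff9a
lane  8: mask-off/keep ⇒ 0x22
lane  9: tail/ones ⇒ 0xffffffffffffffff
lane 10: tail/ones ⇒ 0xffffffffffffffff
lane 11: tail/ones ⇒ 0xffffffffffffffff
lane 12: tail/ones ⇒ 0xffffffffffffffff
lane 13: tail/ones ⇒ 0xffffffffffffffff
lane 14: tail/ones ⇒ 0xffffffffffffffff
lane 15: tail/ones ⇒ 0xffffffffffffffff

vd = [218, 99, 58, 18446744073709551545, 133, 47, 18446744073709551534, 18446744073709551514, 34, 18446744073709551615, 18446744073709551615, 18446744073709551615, 18446744073709551615, 18446744073709551615, 18446744073709551615, 18446744073709551615]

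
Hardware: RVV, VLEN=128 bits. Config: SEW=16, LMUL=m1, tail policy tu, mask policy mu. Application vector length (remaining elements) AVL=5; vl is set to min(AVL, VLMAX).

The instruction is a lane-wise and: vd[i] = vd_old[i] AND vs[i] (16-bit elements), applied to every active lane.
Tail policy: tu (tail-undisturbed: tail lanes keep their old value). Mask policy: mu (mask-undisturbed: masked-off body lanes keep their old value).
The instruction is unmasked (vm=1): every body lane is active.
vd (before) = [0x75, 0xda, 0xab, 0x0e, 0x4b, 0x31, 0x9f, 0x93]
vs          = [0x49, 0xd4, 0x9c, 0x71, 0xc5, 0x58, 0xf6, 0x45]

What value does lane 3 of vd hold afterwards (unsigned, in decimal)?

VLMAX = (128 × 1) / 16 = 8 lanes
AVL=5 ≤ VLMAX=8, so vl = 5
vd[0] and(0x75,0x49) -> 0x41
vd[1] and(0xda,0xd4) -> 0xd0
vd[2] and(0xab,0x9c) -> 0x88
vd[3] and(0x0e,0x71) -> 0x00
vd[4] and(0x4b,0xc5) -> 0x41
vd[5] tail/keep -> 0x31
vd[6] tail/keep -> 0x9f
vd[7] tail/keep -> 0x93

vd[3] = 0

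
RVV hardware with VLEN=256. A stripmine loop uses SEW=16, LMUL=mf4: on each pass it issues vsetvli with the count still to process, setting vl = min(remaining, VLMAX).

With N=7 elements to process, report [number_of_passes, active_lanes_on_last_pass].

lanes per group: 256·1/4/16 = 4
7 elements at 4/iter → 2 passes, remainder 3 on the last

[iterations, last_vl] = [2, 3]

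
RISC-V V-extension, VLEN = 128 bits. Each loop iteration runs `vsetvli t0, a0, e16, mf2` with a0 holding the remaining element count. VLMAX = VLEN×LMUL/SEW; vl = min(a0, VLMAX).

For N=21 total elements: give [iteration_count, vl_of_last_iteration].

VLMAX = (128 × 1/2) / 16 = 4 lanes
N=21: ⌈21/4⌉ = 6 iters; last vl = 21 − 5×4 = 1

[iterations, last_vl] = [6, 1]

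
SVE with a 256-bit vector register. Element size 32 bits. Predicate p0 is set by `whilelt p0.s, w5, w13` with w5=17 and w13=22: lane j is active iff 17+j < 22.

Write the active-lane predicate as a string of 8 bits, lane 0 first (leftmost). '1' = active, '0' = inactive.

predicate = 11111000

256-bit reg / 32-bit elem → 8 lanes
whilelt: lane j active iff 17+j < 22 → j < 5 → 5 active
bits (lane 0 leftmost): 11111000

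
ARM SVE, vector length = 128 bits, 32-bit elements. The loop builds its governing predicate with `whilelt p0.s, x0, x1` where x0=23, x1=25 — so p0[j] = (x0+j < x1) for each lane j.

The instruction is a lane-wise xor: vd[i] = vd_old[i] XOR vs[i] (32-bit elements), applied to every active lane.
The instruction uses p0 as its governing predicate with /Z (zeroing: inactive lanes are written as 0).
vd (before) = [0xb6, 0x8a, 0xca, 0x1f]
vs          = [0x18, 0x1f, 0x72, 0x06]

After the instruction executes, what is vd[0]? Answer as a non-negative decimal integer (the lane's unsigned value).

register lanes = 128/32 = 4
p0[j] = (23+j < 25); true for j=0..1 → 2 lanes set
vd[0] xor(0xb6,0x18) -> 0xae
vd[1] xor(0x8a,0x1f) -> 0x95
vd[2] tail/zero -> 0x00
vd[3] tail/zero -> 0x00

vd[0] = 174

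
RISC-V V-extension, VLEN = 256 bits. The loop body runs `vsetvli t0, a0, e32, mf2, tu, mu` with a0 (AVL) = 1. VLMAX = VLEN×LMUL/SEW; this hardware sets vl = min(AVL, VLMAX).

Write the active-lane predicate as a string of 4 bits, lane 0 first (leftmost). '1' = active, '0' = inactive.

predicate = 1000

VLMAX = (256 × 1/2) / 32 = 4 lanes
AVL=1 ≤ VLMAX=4, so vl = 1
bits (lane 0 leftmost): 1000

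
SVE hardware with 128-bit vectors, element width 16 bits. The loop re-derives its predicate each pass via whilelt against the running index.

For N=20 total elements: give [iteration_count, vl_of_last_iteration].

128-bit reg / 16-bit elem → 8 lanes
iterations = ceil(20/8) = 3; final-pass vl = 4

[iterations, last_vl] = [3, 4]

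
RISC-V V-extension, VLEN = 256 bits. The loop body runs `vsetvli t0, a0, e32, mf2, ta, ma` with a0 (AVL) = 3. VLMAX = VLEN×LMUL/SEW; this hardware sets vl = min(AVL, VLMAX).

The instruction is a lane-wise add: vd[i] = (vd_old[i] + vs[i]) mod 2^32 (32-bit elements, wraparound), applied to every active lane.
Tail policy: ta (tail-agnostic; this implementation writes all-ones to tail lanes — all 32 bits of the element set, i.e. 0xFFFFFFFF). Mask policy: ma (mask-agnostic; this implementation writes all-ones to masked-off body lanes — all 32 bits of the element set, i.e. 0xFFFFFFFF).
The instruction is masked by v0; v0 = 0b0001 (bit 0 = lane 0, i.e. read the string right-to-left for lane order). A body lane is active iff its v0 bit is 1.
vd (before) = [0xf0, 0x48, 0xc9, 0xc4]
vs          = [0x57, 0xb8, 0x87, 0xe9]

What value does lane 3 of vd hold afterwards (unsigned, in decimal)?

VLMAX = VLEN×LMUL/SEW = 256×1/2/32 = 4
vl = min(AVL, VLMAX) = min(3, 4) = 3
vd[0] add(0xf0,0x57) -> 0x147
vd[1] mask-off/ones -> 0xffffffff
vd[2] mask-off/ones -> 0xffffffff
vd[3] tail/ones -> 0xffffffff

vd[3] = 4294967295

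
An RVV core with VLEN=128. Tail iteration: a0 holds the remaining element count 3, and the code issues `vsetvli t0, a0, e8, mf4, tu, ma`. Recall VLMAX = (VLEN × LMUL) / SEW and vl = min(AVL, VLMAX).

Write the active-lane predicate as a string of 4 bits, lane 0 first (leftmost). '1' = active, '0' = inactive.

predicate = 1110

lanes per group: 128·1/4/8 = 4
AVL=3 ≤ VLMAX=4, so vl = 3
bits (lane 0 leftmost): 1110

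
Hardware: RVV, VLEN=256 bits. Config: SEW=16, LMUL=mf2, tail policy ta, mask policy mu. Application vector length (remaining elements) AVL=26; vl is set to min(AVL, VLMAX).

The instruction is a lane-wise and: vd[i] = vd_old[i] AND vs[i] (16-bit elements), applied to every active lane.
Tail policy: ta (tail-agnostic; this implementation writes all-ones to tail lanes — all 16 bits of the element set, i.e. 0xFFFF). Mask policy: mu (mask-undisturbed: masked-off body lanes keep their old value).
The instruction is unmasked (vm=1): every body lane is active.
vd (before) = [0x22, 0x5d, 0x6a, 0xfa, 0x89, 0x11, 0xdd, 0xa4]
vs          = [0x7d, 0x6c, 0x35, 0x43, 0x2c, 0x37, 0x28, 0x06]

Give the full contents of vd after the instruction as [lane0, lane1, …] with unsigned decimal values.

VLMAX = VLEN×LMUL/SEW = 256×1/2/16 = 8
vl = min(AVL, VLMAX) = min(26, 8) = 8
vd[0] and(0x22,0x7d) -> 0x20
vd[1] and(0x5d,0x6c) -> 0x4c
vd[2] and(0x6a,0x35) -> 0x20
vd[3] and(0xfa,0x43) -> 0x42
vd[4] and(0x89,0x2c) -> 0x08
vd[5] and(0x11,0x37) -> 0x11
vd[6] and(0xdd,0x28) -> 0x08
vd[7] and(0xa4,0x06) -> 0x04

vd = [32, 76, 32, 66, 8, 17, 8, 4]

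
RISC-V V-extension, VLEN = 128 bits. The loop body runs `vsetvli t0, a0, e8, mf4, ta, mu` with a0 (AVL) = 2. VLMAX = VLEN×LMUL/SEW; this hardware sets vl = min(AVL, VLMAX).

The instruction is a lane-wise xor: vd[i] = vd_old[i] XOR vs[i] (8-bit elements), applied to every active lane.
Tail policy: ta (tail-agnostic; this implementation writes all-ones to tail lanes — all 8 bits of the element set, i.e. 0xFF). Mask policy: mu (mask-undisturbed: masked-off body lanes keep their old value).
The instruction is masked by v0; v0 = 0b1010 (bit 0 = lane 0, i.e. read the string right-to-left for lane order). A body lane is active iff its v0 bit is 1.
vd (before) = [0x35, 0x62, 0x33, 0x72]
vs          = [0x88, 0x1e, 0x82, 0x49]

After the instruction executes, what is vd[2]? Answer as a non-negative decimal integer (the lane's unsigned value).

vd[2] = 255

VLMAX = (128 × 1/4) / 8 = 4 lanes
vl ← min(2, 4) = 2
[0] mask-off/keep = 0x35
[1] xor(0x62,0x1e) = 0x7c
[2] tail/ones = 0xff
[3] tail/ones = 0xff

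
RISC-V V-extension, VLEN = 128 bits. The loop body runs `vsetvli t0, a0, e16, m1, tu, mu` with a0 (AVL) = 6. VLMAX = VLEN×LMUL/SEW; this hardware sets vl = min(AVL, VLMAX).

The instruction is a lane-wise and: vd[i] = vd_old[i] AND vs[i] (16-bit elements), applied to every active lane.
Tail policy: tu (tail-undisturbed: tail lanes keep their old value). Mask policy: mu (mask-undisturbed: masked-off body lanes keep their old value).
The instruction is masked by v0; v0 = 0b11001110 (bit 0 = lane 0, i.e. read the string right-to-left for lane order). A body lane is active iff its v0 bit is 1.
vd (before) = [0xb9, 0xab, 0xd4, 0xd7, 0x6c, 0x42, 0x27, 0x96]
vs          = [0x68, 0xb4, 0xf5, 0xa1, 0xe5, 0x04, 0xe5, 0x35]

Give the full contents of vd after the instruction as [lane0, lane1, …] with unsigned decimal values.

VLMAX = (128 × 1) / 16 = 8 lanes
vl = min(AVL, VLMAX) = min(6, 8) = 6
  i=0: mask-off/keep → 185
  i=1: and(0xab,0xb4) → 160
  i=2: and(0xd4,0xf5) → 212
  i=3: and(0xd7,0xa1) → 129
  i=4: mask-off/keep → 108
  i=5: mask-off/keep → 66
  i=6: tail/keep → 39
  i=7: tail/keep → 150

vd = [185, 160, 212, 129, 108, 66, 39, 150]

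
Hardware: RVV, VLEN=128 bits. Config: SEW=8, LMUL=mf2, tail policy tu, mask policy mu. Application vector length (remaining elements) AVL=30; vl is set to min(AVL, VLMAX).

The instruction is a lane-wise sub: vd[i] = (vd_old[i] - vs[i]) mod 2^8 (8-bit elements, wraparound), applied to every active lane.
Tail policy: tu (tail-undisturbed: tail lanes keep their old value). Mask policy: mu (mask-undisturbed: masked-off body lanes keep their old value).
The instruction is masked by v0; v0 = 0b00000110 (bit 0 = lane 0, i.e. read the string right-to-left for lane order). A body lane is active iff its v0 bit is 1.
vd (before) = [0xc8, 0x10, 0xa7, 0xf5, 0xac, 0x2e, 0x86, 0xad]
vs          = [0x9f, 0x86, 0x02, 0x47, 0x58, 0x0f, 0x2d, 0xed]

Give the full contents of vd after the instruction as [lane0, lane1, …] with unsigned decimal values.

VLMAX = VLEN×LMUL/SEW = 128×1/2/8 = 8
vl = min(AVL, VLMAX) = min(30, 8) = 8
lane  0: mask-off/keep ⇒ 0xc8
lane  1: sub(0x10,0x86) ⇒ 0x8a
lane  2: sub(0xa7,0x02) ⇒ 0xa5
lane  3: mask-off/keep ⇒ 0xf5
lane  4: mask-off/keep ⇒ 0xac
lane  5: mask-off/keep ⇒ 0x2e
lane  6: mask-off/keep ⇒ 0x86
lane  7: mask-off/keep ⇒ 0xad

vd = [200, 138, 165, 245, 172, 46, 134, 173]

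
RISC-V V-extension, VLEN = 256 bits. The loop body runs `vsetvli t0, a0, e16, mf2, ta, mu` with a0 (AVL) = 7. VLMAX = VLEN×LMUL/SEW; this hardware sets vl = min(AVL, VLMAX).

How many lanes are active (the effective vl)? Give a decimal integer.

vl = 7

VLMAX = VLEN×LMUL/SEW = 256×1/2/16 = 8
vl = min(AVL, VLMAX) = min(7, 8) = 7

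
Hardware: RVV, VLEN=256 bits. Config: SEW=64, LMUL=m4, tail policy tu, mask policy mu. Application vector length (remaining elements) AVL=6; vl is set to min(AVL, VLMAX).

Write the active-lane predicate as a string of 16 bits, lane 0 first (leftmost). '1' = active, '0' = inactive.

predicate = 1111110000000000

lanes per group: 256·4/64 = 16
AVL=6 ≤ VLMAX=16, so vl = 6
bits (lane 0 leftmost): 1111110000000000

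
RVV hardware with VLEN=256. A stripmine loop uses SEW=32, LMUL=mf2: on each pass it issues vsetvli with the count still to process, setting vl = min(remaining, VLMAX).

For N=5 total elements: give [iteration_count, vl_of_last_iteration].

[iterations, last_vl] = [2, 1]

VLMAX = (256 × 1/2) / 32 = 4 lanes
iterations = ceil(5/4) = 2; final-pass vl = 1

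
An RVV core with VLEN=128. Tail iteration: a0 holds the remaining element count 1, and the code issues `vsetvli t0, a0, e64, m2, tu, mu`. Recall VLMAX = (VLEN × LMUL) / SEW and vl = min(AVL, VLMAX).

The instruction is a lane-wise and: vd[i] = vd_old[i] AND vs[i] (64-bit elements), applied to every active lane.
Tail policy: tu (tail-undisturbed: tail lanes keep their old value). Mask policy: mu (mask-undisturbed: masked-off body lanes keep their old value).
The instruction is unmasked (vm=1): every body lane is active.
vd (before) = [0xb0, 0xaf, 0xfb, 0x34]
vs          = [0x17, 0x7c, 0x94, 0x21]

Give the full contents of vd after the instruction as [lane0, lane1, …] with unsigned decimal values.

vd = [16, 175, 251, 52]

VLMAX = VLEN×LMUL/SEW = 128×2/64 = 4
AVL=1 ≤ VLMAX=4, so vl = 1
  i=0: and(0xb0,0x17) → 16
  i=1: tail/keep → 175
  i=2: tail/keep → 251
  i=3: tail/keep → 52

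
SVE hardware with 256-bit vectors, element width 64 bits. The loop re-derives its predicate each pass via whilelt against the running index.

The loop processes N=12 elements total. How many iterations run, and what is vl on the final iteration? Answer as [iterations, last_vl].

register lanes = 256/64 = 4
N=12: ⌈12/4⌉ = 3 iters; last vl = 12 − 2×4 = 4

[iterations, last_vl] = [3, 4]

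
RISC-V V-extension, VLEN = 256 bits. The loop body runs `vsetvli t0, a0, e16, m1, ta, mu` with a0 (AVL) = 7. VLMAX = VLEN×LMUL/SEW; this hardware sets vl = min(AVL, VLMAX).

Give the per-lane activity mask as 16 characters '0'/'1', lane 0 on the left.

predicate = 1111111000000000

VLMAX = (256 × 1) / 16 = 16 lanes
vl = min(AVL, VLMAX) = min(7, 16) = 7
bits (lane 0 leftmost): 1111111000000000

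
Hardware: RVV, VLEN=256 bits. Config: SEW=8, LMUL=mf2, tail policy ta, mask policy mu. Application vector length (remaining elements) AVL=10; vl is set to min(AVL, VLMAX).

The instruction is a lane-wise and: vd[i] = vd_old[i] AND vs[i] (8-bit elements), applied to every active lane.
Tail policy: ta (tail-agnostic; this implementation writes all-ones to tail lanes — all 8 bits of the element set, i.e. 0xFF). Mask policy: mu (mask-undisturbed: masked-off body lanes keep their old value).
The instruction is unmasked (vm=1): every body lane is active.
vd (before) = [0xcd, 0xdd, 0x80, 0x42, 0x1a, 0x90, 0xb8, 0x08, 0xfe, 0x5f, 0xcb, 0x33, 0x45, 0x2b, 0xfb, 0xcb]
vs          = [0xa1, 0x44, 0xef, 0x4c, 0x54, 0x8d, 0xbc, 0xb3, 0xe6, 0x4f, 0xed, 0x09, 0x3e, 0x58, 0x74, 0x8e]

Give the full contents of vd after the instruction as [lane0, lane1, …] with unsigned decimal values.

VLMAX = (256 × 1/2) / 8 = 16 lanes
vl = min(AVL, VLMAX) = min(10, 16) = 10
lane  0: and(0xcd,0xa1) ⇒ 0x81
lane  1: and(0xdd,0x44) ⇒ 0x44
lane  2: and(0x80,0xef) ⇒ 0x80
lane  3: and(0x42,0x4c) ⇒ 0x40
lane  4: and(0x1a,0x54) ⇒ 0x10
lane  5: and(0x90,0x8d) ⇒ 0x80
lane  6: and(0xb8,0xbc) ⇒ 0xb8
lane  7: and(0x08,0xb3) ⇒ 0x00
lane  8: and(0xfe,0xe6) ⇒ 0xe6
lane  9: and(0x5f,0x4f) ⇒ 0x4f
lane 10: tail/ones ⇒ 0xff
lane 11: tail/ones ⇒ 0xff
lane 12: tail/ones ⇒ 0xff
lane 13: tail/ones ⇒ 0xff
lane 14: tail/ones ⇒ 0xff
lane 15: tail/ones ⇒ 0xff

vd = [129, 68, 128, 64, 16, 128, 184, 0, 230, 79, 255, 255, 255, 255, 255, 255]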